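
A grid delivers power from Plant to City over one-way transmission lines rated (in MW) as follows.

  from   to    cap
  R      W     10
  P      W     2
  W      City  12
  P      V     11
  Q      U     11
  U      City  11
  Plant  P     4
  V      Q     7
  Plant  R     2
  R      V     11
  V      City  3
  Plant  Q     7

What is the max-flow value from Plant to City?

13

Augment Plant→P→V→City: bottleneck 3, flow now 3.
Augment Plant→P→W→City: bottleneck 1, flow now 4.
Augment Plant→Q→U→City: bottleneck 7, flow now 11.
Augment Plant→R→W→City: bottleneck 2, flow now 13.
No augmenting path remains; maximum flow = 13.
In the residual graph, reachable from Plant: {Plant}.
Min-cut edges: Plant→P (4), Plant→Q (7), Plant→R (2); capacity 4 + 7 + 2 = 13.
This cut is saturated, so no flow can exceed 13.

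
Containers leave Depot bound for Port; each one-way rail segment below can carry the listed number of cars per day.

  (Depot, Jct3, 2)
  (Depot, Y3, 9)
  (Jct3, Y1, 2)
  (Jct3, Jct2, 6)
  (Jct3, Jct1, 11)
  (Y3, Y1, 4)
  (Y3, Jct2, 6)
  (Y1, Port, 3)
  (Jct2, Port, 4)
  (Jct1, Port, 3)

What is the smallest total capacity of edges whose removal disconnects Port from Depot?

Augment Depot→Jct3→Y1→Port: bottleneck 2, flow now 2.
Augment Depot→Y3→Y1→Port: bottleneck 1, flow now 3.
Augment Depot→Y3→Jct2→Port: bottleneck 4, flow now 7.
Augment Depot→Y3→Y1→Jct3→Jct1→Port: bottleneck 2, flow now 9. (uses reverse residual edge)
No augmenting path remains; maximum flow = 9.
By max-flow min-cut, the minimum cut capacity equals the max flow.
In the residual graph, reachable from Depot: {Depot, Y3, Y1, Jct2}.
Min-cut edges: Depot→Jct3 (2), Y1→Port (3), Jct2→Port (4); capacity 2 + 3 + 4 = 9.

9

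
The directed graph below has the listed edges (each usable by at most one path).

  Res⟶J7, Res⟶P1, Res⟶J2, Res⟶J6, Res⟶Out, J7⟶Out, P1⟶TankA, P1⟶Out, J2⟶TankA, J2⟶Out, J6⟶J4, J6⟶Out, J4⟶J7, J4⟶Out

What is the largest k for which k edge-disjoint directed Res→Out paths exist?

5

Assign every edge capacity 1; by Menger, the answer equals the max flow.
Path Res→Out (+1); total 1.
Path Res→J7→Out (+1); total 2.
Path Res→P1→Out (+1); total 3.
Path Res→J2→Out (+1); total 4.
Path Res→J6→Out (+1); total 5.
No residual Res→Out path; max flow = 5.
Certifying cut of size 5: {Res→J2, Res→J6, Res→J7, Res→Out, Res→P1}.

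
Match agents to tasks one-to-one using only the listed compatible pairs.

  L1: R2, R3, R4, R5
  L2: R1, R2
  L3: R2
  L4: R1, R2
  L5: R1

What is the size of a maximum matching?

3

Unit-capacity flow: source→left, listed edges, right→sink; max matching = max flow.
Augmenting path L1→R2 (+1); matched 1.
Augmenting path L2→R1 (+1); matched 2.
Augmenting path L3→R2→L1→R3 (+1); matched 3.
No augmenting path remains; maximum matching = 3.
König certificate: {L1, R1, R2} is a vertex cover of size 3 (every listed pair touches it), so no matching can be larger.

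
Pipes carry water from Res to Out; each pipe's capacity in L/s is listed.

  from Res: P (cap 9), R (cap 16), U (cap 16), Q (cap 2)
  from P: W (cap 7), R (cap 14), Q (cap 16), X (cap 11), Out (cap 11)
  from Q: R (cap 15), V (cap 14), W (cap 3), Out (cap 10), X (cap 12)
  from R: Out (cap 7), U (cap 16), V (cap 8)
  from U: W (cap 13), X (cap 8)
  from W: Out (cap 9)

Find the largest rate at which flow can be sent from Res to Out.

Augment Res→P→Out: bottleneck 9, flow now 9.
Augment Res→Q→Out: bottleneck 2, flow now 11.
Augment Res→R→Out: bottleneck 7, flow now 18.
Augment Res→U→W→Out: bottleneck 9, flow now 27.
No augmenting path remains; maximum flow = 27.
In the residual graph, reachable from Res: {Res, R, U, V, W, X}.
Min-cut edges: Res→P (9), Res→Q (2), R→Out (7), W→Out (9); capacity 9 + 2 + 7 + 9 = 27.
This cut is saturated, so no flow can exceed 27.

27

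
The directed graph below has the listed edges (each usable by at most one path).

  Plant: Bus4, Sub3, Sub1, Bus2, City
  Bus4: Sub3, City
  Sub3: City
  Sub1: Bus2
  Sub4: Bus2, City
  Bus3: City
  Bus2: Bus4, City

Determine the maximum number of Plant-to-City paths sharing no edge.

4

Assign every edge capacity 1; by Menger, the answer equals the max flow.
Path Plant→City (+1); total 1.
Path Plant→Bus4→City (+1); total 2.
Path Plant→Sub3→City (+1); total 3.
Path Plant→Bus2→City (+1); total 4.
No residual Plant→City path; max flow = 4.
Certifying cut of size 4: {Bus2→City, Bus4→City, Plant→City, Sub3→City}.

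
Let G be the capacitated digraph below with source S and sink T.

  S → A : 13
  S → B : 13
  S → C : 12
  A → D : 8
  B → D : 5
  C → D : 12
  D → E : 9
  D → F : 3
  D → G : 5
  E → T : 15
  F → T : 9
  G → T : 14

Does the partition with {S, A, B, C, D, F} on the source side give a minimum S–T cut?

Given cut capacity: 9 + 5 + 9 = 23.
Augment S→A→D→E→T: bottleneck 8, flow now 8.
Augment S→B→D→E→T: bottleneck 1, flow now 9.
Augment S→B→D→F→T: bottleneck 3, flow now 12.
Augment S→B→D→G→T: bottleneck 1, flow now 13.
Augment S→C→D→G→T: bottleneck 4, flow now 17.
No augmenting path remains; maximum flow = 17.
In the residual graph, reachable from S: {S, A, B, C, D}.
Min-cut edges: D→E (9), D→F (3), D→G (5); capacity 9 + 3 + 5 = 17.
Cut capacity 23 exceeds the max flow 17, so it is not minimum.

No — its capacity is 23, but the minimum cut has capacity 17.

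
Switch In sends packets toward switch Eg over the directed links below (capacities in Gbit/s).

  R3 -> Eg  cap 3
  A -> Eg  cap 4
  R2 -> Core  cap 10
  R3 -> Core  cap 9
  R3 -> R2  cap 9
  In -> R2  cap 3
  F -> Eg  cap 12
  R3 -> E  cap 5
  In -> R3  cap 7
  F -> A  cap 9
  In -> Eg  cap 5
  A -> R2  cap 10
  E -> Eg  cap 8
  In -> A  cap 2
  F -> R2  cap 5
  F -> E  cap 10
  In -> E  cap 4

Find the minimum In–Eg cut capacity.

Augment In→Eg: bottleneck 5, flow now 5.
Augment In→R3→Eg: bottleneck 3, flow now 8.
Augment In→A→Eg: bottleneck 2, flow now 10.
Augment In→E→Eg: bottleneck 4, flow now 14.
Augment In→R3→E→Eg: bottleneck 4, flow now 18.
No augmenting path remains; maximum flow = 18.
By max-flow min-cut, the minimum cut capacity equals the max flow.
In the residual graph, reachable from In: {In, R2, Core}.
Min-cut edges: In→R3 (7), In→A (2), In→E (4), In→Eg (5); capacity 7 + 2 + 4 + 5 = 18.

18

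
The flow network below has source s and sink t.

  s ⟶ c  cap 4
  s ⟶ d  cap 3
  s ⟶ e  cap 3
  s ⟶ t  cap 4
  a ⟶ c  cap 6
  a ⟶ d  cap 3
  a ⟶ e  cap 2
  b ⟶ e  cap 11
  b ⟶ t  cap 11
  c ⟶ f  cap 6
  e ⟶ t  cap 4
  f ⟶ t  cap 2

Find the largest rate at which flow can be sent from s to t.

Augment s→t: bottleneck 4, flow now 4.
Augment s→e→t: bottleneck 3, flow now 7.
Augment s→c→f→t: bottleneck 2, flow now 9.
No augmenting path remains; maximum flow = 9.
In the residual graph, reachable from s: {s, c, d, f}.
Min-cut edges: s→e (3), s→t (4), f→t (2); capacity 3 + 4 + 2 = 9.
This cut is saturated, so no flow can exceed 9.

9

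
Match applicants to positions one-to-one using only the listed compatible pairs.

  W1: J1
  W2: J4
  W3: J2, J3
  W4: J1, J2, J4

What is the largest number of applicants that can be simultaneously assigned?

Unit-capacity flow: source→left, listed edges, right→sink; max matching = max flow.
Augmenting path W1→J1 (+1); matched 1.
Augmenting path W2→J4 (+1); matched 2.
Augmenting path W3→J2 (+1); matched 3.
Augmenting path W4→J2→W3→J3 (+1); matched 4.
No augmenting path remains; maximum matching = 4.
König certificate: {W1, W2, W3, W4} is a vertex cover of size 4 (every listed pair touches it), so no matching can be larger.

4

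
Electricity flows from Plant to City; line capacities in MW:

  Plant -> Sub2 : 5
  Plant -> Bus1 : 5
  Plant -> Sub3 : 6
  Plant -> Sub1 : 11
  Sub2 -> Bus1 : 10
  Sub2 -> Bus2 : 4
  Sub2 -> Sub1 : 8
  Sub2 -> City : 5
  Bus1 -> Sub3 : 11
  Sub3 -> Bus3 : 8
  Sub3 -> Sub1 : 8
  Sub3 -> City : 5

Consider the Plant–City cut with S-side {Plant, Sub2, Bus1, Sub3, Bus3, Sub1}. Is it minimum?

No — its capacity is 14, but the minimum cut has capacity 10.

Given cut capacity: 4 + 5 + 5 = 14.
Augment Plant→Sub2→City: bottleneck 5, flow now 5.
Augment Plant→Sub3→City: bottleneck 5, flow now 10.
No augmenting path remains; maximum flow = 10.
In the residual graph, reachable from Plant: {Plant, Bus1, Sub3, Bus3, Sub1}.
Min-cut edges: Plant→Sub2 (5), Sub3→City (5); capacity 5 + 5 = 10.
Cut capacity 14 exceeds the max flow 10, so it is not minimum.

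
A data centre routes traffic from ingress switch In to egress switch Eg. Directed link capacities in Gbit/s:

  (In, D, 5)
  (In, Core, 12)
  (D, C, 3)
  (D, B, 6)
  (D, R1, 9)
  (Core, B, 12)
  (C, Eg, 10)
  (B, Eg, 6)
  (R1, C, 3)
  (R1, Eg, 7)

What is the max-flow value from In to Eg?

11

Augment In→D→C→Eg: bottleneck 3, flow now 3.
Augment In→D→B→Eg: bottleneck 2, flow now 5.
Augment In→Core→B→Eg: bottleneck 4, flow now 9.
Augment In→Core→B→D→R1→Eg: bottleneck 2, flow now 11. (uses reverse residual edge)
No augmenting path remains; maximum flow = 11.
In the residual graph, reachable from In: {In, Core, B}.
Min-cut edges: In→D (5), B→Eg (6); capacity 5 + 6 = 11.
This cut is saturated, so no flow can exceed 11.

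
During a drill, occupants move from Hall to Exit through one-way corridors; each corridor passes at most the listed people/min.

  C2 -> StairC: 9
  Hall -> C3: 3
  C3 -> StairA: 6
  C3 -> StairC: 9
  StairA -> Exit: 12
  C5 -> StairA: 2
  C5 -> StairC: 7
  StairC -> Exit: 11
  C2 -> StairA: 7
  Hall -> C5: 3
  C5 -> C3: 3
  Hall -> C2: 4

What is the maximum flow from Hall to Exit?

Augment Hall→C5→StairA→Exit: bottleneck 2, flow now 2.
Augment Hall→C5→StairC→Exit: bottleneck 1, flow now 3.
Augment Hall→C2→StairA→Exit: bottleneck 4, flow now 7.
Augment Hall→C3→StairA→Exit: bottleneck 3, flow now 10.
No augmenting path remains; maximum flow = 10.
In the residual graph, reachable from Hall: {Hall}.
Min-cut edges: Hall→C5 (3), Hall→C2 (4), Hall→C3 (3); capacity 3 + 4 + 3 = 10.
This cut is saturated, so no flow can exceed 10.

10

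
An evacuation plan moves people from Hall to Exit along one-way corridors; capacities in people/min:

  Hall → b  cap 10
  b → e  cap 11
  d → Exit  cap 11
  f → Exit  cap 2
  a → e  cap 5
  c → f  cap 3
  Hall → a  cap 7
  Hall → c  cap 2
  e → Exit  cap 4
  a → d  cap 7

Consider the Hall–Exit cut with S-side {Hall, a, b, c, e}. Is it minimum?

No — its capacity is 14, but the minimum cut has capacity 13.

Given cut capacity: 7 + 3 + 4 = 14.
Augment Hall→a→d→Exit: bottleneck 7, flow now 7.
Augment Hall→b→e→Exit: bottleneck 4, flow now 11.
Augment Hall→c→f→Exit: bottleneck 2, flow now 13.
No augmenting path remains; maximum flow = 13.
In the residual graph, reachable from Hall: {Hall, b, e}.
Min-cut edges: Hall→a (7), Hall→c (2), e→Exit (4); capacity 7 + 2 + 4 = 13.
Cut capacity 14 exceeds the max flow 13, so it is not minimum.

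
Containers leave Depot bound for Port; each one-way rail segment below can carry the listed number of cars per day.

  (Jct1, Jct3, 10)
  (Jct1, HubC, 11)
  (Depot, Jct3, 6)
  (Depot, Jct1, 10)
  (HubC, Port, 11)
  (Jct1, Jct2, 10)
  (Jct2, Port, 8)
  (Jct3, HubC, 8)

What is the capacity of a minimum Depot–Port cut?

16

Augment Depot→Jct1→Jct2→Port: bottleneck 8, flow now 8.
Augment Depot→Jct1→HubC→Port: bottleneck 2, flow now 10.
Augment Depot→Jct3→HubC→Port: bottleneck 6, flow now 16.
No augmenting path remains; maximum flow = 16.
By max-flow min-cut, the minimum cut capacity equals the max flow.
In the residual graph, reachable from Depot: {Depot}.
Min-cut edges: Depot→Jct1 (10), Depot→Jct3 (6); capacity 10 + 6 = 16.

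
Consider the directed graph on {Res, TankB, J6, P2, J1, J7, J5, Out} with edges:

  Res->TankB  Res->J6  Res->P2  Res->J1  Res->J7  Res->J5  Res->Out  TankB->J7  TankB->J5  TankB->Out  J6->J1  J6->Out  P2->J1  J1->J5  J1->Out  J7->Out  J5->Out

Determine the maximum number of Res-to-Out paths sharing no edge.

6

Assign every edge capacity 1; by Menger, the answer equals the max flow.
Path Res→Out (+1); total 1.
Path Res→TankB→Out (+1); total 2.
Path Res→J6→Out (+1); total 3.
Path Res→J1→Out (+1); total 4.
Path Res→J7→Out (+1); total 5.
Path Res→J5→Out (+1); total 6.
No residual Res→Out path; max flow = 6.
Certifying cut of size 6: {J1→Out, J5→Out, Res→J6, Res→J7, Res→Out, Res→TankB}.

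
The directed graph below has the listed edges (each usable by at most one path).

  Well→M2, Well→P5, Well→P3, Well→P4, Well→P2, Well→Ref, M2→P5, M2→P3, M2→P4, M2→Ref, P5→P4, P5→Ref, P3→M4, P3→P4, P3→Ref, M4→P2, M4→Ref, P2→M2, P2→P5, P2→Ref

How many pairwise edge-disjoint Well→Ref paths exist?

Assign every edge capacity 1; by Menger, the answer equals the max flow.
Path Well→Ref (+1); total 1.
Path Well→M2→Ref (+1); total 2.
Path Well→P5→Ref (+1); total 3.
Path Well→P3→Ref (+1); total 4.
Path Well→P2→Ref (+1); total 5.
No residual Well→Ref path; max flow = 5.
Certifying cut of size 5: {Well→M2, Well→P2, Well→P3, Well→P5, Well→Ref}.

5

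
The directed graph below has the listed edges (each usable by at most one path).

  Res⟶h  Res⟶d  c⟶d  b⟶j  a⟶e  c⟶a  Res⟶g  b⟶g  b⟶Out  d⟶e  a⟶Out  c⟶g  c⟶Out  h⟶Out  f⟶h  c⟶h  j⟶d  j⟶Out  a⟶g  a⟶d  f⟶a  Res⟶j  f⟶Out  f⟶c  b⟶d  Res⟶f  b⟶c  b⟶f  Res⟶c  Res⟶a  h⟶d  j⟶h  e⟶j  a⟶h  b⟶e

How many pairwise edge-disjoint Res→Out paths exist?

Assign every edge capacity 1; by Menger, the answer equals the max flow.
Path Res→a→Out (+1); total 1.
Path Res→c→Out (+1); total 2.
Path Res→f→Out (+1); total 3.
Path Res→h→Out (+1); total 4.
Path Res→j→Out (+1); total 5.
No residual Res→Out path; max flow = 5.
Certifying cut of size 5: {Res→a, Res→c, Res→f, h→Out, j→Out}.

5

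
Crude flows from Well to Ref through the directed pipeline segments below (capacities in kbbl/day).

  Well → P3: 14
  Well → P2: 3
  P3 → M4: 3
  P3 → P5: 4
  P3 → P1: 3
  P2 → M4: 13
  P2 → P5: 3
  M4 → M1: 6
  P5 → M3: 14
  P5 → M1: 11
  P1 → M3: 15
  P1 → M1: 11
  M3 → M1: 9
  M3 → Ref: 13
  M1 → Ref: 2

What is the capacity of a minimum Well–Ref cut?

Augment Well→P3→M4→M1→Ref: bottleneck 2, flow now 2.
Augment Well→P3→P5→M3→Ref: bottleneck 4, flow now 6.
Augment Well→P3→P1→M3→Ref: bottleneck 3, flow now 9.
Augment Well→P2→P5→M3→Ref: bottleneck 3, flow now 12.
No augmenting path remains; maximum flow = 12.
By max-flow min-cut, the minimum cut capacity equals the max flow.
In the residual graph, reachable from Well: {Well, P3, M4, M1}.
Min-cut edges: Well→P2 (3), P3→P5 (4), P3→P1 (3), M1→Ref (2); capacity 3 + 4 + 3 + 2 = 12.

12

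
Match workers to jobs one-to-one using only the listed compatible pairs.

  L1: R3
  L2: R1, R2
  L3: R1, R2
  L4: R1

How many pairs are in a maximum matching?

3

Unit-capacity flow: source→left, listed edges, right→sink; max matching = max flow.
Augmenting path L1→R3 (+1); matched 1.
Augmenting path L2→R1 (+1); matched 2.
Augmenting path L3→R2 (+1); matched 3.
No augmenting path remains; maximum matching = 3.
König certificate: {L1, R1, R2} is a vertex cover of size 3 (every listed pair touches it), so no matching can be larger.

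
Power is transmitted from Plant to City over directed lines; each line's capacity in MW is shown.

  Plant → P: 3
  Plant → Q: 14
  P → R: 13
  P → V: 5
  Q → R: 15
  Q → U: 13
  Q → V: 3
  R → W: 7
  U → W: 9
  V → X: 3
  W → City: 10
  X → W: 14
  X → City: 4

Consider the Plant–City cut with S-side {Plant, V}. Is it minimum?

Given cut capacity: 3 + 14 + 3 = 20.
Augment Plant→P→R→W→City: bottleneck 3, flow now 3.
Augment Plant→Q→R→W→City: bottleneck 4, flow now 7.
Augment Plant→Q→U→W→City: bottleneck 3, flow now 10.
Augment Plant→Q→V→X→City: bottleneck 3, flow now 13.
No augmenting path remains; maximum flow = 13.
In the residual graph, reachable from Plant: {Plant, P, Q, R, U, V, W}.
Min-cut edges: V→X (3), W→City (10); capacity 3 + 10 = 13.
Cut capacity 20 exceeds the max flow 13, so it is not minimum.

No — its capacity is 20, but the minimum cut has capacity 13.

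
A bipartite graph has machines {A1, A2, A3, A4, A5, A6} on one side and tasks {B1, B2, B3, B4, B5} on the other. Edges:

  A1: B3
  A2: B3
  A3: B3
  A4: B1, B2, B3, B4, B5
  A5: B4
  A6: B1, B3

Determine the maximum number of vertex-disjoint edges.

Unit-capacity flow: source→left, listed edges, right→sink; max matching = max flow.
Augmenting path A1→B3 (+1); matched 1.
Augmenting path A4→B1 (+1); matched 2.
Augmenting path A5→B4 (+1); matched 3.
Augmenting path A6→B1→A4→B2 (+1); matched 4.
No augmenting path remains; maximum matching = 4.
König certificate: {A4, A5, A6, B3} is a vertex cover of size 4 (every listed pair touches it), so no matching can be larger.

4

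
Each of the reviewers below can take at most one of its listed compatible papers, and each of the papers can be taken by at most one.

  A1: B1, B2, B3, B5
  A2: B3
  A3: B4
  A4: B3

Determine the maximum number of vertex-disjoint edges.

Unit-capacity flow: source→left, listed edges, right→sink; max matching = max flow.
Augmenting path A1→B1 (+1); matched 1.
Augmenting path A2→B3 (+1); matched 2.
Augmenting path A3→B4 (+1); matched 3.
No augmenting path remains; maximum matching = 3.
König certificate: {A1, A3, B3} is a vertex cover of size 3 (every listed pair touches it), so no matching can be larger.

3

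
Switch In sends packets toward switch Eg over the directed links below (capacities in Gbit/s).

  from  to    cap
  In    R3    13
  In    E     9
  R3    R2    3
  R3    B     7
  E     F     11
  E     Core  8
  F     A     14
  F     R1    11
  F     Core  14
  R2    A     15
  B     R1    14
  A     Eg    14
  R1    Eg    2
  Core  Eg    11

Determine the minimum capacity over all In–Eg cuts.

Augment In→E→Core→Eg: bottleneck 8, flow now 8.
Augment In→R3→R2→A→Eg: bottleneck 3, flow now 11.
Augment In→R3→B→R1→Eg: bottleneck 2, flow now 13.
Augment In→E→F→A→Eg: bottleneck 1, flow now 14.
No augmenting path remains; maximum flow = 14.
By max-flow min-cut, the minimum cut capacity equals the max flow.
In the residual graph, reachable from In: {In, R3, B, R1}.
Min-cut edges: In→E (9), R3→R2 (3), R1→Eg (2); capacity 9 + 3 + 2 = 14.

14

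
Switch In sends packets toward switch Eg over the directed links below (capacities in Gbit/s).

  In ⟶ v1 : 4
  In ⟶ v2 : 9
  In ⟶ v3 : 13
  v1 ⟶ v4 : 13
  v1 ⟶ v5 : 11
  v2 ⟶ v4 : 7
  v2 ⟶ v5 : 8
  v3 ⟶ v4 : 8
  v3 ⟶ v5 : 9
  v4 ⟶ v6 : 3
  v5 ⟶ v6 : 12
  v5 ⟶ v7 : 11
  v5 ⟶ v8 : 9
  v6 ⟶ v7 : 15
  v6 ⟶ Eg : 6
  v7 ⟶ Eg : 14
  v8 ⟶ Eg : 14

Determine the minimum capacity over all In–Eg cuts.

24

Augment In→v1→v4→v6→Eg: bottleneck 3, flow now 3.
Augment In→v1→v5→v6→Eg: bottleneck 1, flow now 4.
Augment In→v2→v5→v6→Eg: bottleneck 2, flow now 6.
Augment In→v2→v5→v7→Eg: bottleneck 6, flow now 12.
Augment In→v3→v5→v7→Eg: bottleneck 5, flow now 17.
Augment In→v3→v5→v8→Eg: bottleneck 4, flow now 21.
Augment In→v2→v4→v1→v5→v8→Eg: bottleneck 1, flow now 22. (uses reverse residual edge)
Augment In→v3→v4→v1→v5→v8→Eg: bottleneck 2, flow now 24. (uses reverse residual edge)
No augmenting path remains; maximum flow = 24.
By max-flow min-cut, the minimum cut capacity equals the max flow.
In the residual graph, reachable from In: {In, v2, v3, v4}.
Min-cut edges: In→v1 (4), v2→v5 (8), v3→v5 (9), v4→v6 (3); capacity 4 + 8 + 9 + 3 = 24.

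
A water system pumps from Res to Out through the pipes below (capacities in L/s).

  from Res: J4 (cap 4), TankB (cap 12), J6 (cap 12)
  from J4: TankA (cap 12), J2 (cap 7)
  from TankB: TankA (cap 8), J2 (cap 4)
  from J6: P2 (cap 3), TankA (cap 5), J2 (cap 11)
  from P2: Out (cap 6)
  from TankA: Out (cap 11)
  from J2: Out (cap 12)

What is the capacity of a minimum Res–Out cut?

26

Augment Res→J4→TankA→Out: bottleneck 4, flow now 4.
Augment Res→TankB→TankA→Out: bottleneck 7, flow now 11.
Augment Res→TankB→J2→Out: bottleneck 4, flow now 15.
Augment Res→J6→P2→Out: bottleneck 3, flow now 18.
Augment Res→J6→J2→Out: bottleneck 8, flow now 26.
No augmenting path remains; maximum flow = 26.
By max-flow min-cut, the minimum cut capacity equals the max flow.
In the residual graph, reachable from Res: {Res, J4, TankB, J6, TankA, J2}.
Min-cut edges: J6→P2 (3), TankA→Out (11), J2→Out (12); capacity 3 + 11 + 12 = 26.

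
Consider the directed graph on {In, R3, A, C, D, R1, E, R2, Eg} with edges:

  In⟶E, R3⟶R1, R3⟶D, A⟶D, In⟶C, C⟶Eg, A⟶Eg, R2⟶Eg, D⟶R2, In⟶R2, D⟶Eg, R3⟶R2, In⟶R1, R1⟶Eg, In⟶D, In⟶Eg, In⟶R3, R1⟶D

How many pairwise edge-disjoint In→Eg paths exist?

Assign every edge capacity 1; by Menger, the answer equals the max flow.
Path In→Eg (+1); total 1.
Path In→C→Eg (+1); total 2.
Path In→D→Eg (+1); total 3.
Path In→R1→Eg (+1); total 4.
Path In→R2→Eg (+1); total 5.
No residual In→Eg path; max flow = 5.
Certifying cut of size 5: {D→Eg, In→C, In→Eg, R1→Eg, R2→Eg}.

5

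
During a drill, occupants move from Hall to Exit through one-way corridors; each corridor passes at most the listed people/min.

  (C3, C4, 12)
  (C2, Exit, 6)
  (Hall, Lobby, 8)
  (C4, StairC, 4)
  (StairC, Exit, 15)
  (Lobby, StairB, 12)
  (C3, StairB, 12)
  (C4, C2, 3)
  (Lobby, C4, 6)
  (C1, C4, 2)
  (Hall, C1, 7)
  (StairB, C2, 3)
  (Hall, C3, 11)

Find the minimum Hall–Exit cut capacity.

10

Augment Hall→C1→C4→StairC→Exit: bottleneck 2, flow now 2.
Augment Hall→C3→StairB→C2→Exit: bottleneck 3, flow now 5.
Augment Hall→C3→C4→StairC→Exit: bottleneck 2, flow now 7.
Augment Hall→C3→C4→C2→Exit: bottleneck 3, flow now 10.
No augmenting path remains; maximum flow = 10.
By max-flow min-cut, the minimum cut capacity equals the max flow.
In the residual graph, reachable from Hall: {Hall, C1, C3, Lobby, StairB, C4}.
Min-cut edges: StairB→C2 (3), C4→StairC (4), C4→C2 (3); capacity 3 + 4 + 3 = 10.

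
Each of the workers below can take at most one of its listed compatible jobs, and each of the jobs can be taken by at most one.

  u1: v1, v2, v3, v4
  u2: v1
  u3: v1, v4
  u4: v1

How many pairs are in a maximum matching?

Unit-capacity flow: source→left, listed edges, right→sink; max matching = max flow.
Augmenting path u1→v1 (+1); matched 1.
Augmenting path u3→v4 (+1); matched 2.
Augmenting path u2→v1→u1→v2 (+1); matched 3.
No augmenting path remains; maximum matching = 3.
König certificate: {u1, u3, v1} is a vertex cover of size 3 (every listed pair touches it), so no matching can be larger.

3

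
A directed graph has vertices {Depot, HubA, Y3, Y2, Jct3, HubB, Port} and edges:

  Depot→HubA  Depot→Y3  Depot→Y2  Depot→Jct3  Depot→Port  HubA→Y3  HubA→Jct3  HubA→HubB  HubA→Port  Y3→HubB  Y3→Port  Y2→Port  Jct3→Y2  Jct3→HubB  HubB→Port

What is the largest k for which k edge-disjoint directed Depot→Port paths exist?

5

Assign every edge capacity 1; by Menger, the answer equals the max flow.
Path Depot→Port (+1); total 1.
Path Depot→HubA→Port (+1); total 2.
Path Depot→Y3→Port (+1); total 3.
Path Depot→Y2→Port (+1); total 4.
Path Depot→Jct3→HubB→Port (+1); total 5.
No residual Depot→Port path; max flow = 5.
Certifying cut of size 5: {Depot→HubA, Depot→Jct3, Depot→Port, Depot→Y2, Depot→Y3}.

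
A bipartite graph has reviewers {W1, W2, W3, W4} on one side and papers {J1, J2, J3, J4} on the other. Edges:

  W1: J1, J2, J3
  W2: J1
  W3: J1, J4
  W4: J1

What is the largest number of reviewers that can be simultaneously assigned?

Unit-capacity flow: source→left, listed edges, right→sink; max matching = max flow.
Augmenting path W1→J1 (+1); matched 1.
Augmenting path W3→J4 (+1); matched 2.
Augmenting path W2→J1→W1→J2 (+1); matched 3.
No augmenting path remains; maximum matching = 3.
König certificate: {W1, W3, J1} is a vertex cover of size 3 (every listed pair touches it), so no matching can be larger.

3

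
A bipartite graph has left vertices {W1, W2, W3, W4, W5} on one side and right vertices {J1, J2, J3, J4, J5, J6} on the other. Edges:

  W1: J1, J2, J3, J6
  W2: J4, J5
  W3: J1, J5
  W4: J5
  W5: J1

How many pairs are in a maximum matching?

4

Unit-capacity flow: source→left, listed edges, right→sink; max matching = max flow.
Augmenting path W1→J1 (+1); matched 1.
Augmenting path W2→J4 (+1); matched 2.
Augmenting path W3→J5 (+1); matched 3.
Augmenting path W5→J1→W1→J2 (+1); matched 4.
No augmenting path remains; maximum matching = 4.
König certificate: {W1, W2, J1, J5} is a vertex cover of size 4 (every listed pair touches it), so no matching can be larger.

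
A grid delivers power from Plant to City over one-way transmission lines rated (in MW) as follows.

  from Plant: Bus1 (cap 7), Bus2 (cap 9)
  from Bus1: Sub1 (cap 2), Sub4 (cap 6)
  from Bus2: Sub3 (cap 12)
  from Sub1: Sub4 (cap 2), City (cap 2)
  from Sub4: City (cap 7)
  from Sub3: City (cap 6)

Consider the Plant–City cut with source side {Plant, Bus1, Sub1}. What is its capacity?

19

Edges leaving {Plant, Bus1, Sub1}: Plant→Bus2 (9), Bus1→Sub4 (6), Sub1→Sub4 (2), Sub1→City (2).
Cut capacity = 9 + 6 + 2 + 2 = 19.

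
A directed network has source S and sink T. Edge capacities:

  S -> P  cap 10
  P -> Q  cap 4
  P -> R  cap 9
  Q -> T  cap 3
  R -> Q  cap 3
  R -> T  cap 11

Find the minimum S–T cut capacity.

Augment S→P→Q→T: bottleneck 3, flow now 3.
Augment S→P→R→T: bottleneck 7, flow now 10.
No augmenting path remains; maximum flow = 10.
By max-flow min-cut, the minimum cut capacity equals the max flow.
In the residual graph, reachable from S: {S}.
Min-cut edges: S→P (10); capacity 10 = 10.

10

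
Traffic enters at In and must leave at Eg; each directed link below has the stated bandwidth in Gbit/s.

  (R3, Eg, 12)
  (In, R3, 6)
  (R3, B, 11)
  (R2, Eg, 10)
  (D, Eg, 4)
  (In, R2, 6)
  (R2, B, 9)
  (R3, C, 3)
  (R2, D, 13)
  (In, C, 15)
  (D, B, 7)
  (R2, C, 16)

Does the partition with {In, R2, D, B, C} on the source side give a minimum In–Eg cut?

Given cut capacity: 6 + 10 + 4 = 20.
Augment In→R2→Eg: bottleneck 6, flow now 6.
Augment In→R3→Eg: bottleneck 6, flow now 12.
No augmenting path remains; maximum flow = 12.
In the residual graph, reachable from In: {In, C}.
Min-cut edges: In→R2 (6), In→R3 (6); capacity 6 + 6 = 12.
Cut capacity 20 exceeds the max flow 12, so it is not minimum.

No — its capacity is 20, but the minimum cut has capacity 12.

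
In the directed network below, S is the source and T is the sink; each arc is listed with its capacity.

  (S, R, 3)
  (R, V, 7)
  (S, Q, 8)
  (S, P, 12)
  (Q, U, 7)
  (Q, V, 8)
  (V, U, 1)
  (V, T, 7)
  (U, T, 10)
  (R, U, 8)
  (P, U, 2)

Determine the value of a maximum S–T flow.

13

Augment S→P→U→T: bottleneck 2, flow now 2.
Augment S→Q→U→T: bottleneck 7, flow now 9.
Augment S→Q→V→T: bottleneck 1, flow now 10.
Augment S→R→U→T: bottleneck 1, flow now 11.
Augment S→R→V→T: bottleneck 2, flow now 13.
No augmenting path remains; maximum flow = 13.
In the residual graph, reachable from S: {S, P}.
Min-cut edges: S→Q (8), S→R (3), P→U (2); capacity 8 + 3 + 2 = 13.
This cut is saturated, so no flow can exceed 13.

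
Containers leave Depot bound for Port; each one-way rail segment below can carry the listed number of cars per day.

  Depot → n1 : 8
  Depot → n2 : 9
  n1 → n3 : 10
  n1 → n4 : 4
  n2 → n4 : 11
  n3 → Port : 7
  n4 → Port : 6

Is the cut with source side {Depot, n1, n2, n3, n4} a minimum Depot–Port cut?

Given cut capacity: 7 + 6 = 13.
Augment Depot→n1→n3→Port: bottleneck 7, flow now 7.
Augment Depot→n1→n4→Port: bottleneck 1, flow now 8.
Augment Depot→n2→n4→Port: bottleneck 5, flow now 13.
No augmenting path remains; maximum flow = 13.
Cut capacity 13 equals the max flow, so it is a minimum cut.

Yes — it is a minimum cut (capacity 13).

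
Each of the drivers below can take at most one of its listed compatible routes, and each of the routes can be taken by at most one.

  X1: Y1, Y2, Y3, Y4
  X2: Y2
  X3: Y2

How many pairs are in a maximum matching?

Unit-capacity flow: source→left, listed edges, right→sink; max matching = max flow.
Augmenting path X1→Y1 (+1); matched 1.
Augmenting path X2→Y2 (+1); matched 2.
No augmenting path remains; maximum matching = 2.
König certificate: {X1, Y2} is a vertex cover of size 2 (every listed pair touches it), so no matching can be larger.

2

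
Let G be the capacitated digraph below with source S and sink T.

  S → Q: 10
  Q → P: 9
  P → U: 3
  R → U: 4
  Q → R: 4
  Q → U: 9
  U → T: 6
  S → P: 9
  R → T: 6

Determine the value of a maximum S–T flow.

Augment S→P→U→T: bottleneck 3, flow now 3.
Augment S→Q→R→T: bottleneck 4, flow now 7.
Augment S→Q→U→T: bottleneck 3, flow now 10.
No augmenting path remains; maximum flow = 10.
In the residual graph, reachable from S: {S, P, Q, U}.
Min-cut edges: Q→R (4), U→T (6); capacity 4 + 6 = 10.
This cut is saturated, so no flow can exceed 10.

10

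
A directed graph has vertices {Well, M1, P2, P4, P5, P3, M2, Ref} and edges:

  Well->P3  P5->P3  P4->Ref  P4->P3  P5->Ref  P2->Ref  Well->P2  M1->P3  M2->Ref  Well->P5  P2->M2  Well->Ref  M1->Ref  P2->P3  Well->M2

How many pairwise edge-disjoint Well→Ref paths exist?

4

Assign every edge capacity 1; by Menger, the answer equals the max flow.
Path Well→Ref (+1); total 1.
Path Well→P2→Ref (+1); total 2.
Path Well→P5→Ref (+1); total 3.
Path Well→M2→Ref (+1); total 4.
No residual Well→Ref path; max flow = 4.
Certifying cut of size 4: {Well→M2, Well→P2, Well→P5, Well→Ref}.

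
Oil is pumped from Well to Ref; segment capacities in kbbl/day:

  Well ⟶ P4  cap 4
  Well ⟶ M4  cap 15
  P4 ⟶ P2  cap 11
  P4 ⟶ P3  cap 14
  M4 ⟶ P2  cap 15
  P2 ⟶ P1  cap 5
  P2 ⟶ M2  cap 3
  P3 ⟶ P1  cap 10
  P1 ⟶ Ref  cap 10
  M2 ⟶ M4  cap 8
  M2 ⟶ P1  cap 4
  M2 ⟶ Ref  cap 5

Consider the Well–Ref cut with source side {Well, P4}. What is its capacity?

Edges leaving {Well, P4}: Well→M4 (15), P4→P2 (11), P4→P3 (14).
Cut capacity = 15 + 11 + 14 = 40.

40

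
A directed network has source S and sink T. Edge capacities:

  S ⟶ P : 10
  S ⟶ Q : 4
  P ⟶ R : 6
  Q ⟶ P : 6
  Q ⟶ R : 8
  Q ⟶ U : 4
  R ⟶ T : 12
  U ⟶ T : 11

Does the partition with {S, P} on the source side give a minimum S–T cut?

Given cut capacity: 4 + 6 = 10.
Augment S→P→R→T: bottleneck 6, flow now 6.
Augment S→Q→R→T: bottleneck 4, flow now 10.
No augmenting path remains; maximum flow = 10.
Cut capacity 10 equals the max flow, so it is a minimum cut.

Yes — it is a minimum cut (capacity 10).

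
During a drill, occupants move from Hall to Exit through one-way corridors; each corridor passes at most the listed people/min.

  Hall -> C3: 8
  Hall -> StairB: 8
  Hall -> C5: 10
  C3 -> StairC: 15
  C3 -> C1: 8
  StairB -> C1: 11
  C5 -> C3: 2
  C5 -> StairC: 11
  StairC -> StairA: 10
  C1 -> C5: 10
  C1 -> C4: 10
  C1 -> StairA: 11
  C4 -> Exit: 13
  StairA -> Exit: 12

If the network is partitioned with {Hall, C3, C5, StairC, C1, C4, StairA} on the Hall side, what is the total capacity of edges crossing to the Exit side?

33

Edges leaving {Hall, C3, C5, StairC, C1, C4, StairA}: Hall→StairB (8), C4→Exit (13), StairA→Exit (12).
Cut capacity = 8 + 13 + 12 = 33.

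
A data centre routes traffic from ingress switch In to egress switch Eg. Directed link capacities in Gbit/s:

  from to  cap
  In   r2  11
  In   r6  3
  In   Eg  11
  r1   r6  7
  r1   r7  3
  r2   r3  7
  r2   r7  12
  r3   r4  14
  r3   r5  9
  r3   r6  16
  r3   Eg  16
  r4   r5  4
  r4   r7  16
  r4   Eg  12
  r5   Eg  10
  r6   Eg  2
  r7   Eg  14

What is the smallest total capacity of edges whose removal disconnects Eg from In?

Augment In→Eg: bottleneck 11, flow now 11.
Augment In→r6→Eg: bottleneck 2, flow now 13.
Augment In→r2→r3→Eg: bottleneck 7, flow now 20.
Augment In→r2→r7→Eg: bottleneck 4, flow now 24.
No augmenting path remains; maximum flow = 24.
By max-flow min-cut, the minimum cut capacity equals the max flow.
In the residual graph, reachable from In: {In, r6}.
Min-cut edges: In→r2 (11), In→Eg (11), r6→Eg (2); capacity 11 + 11 + 2 = 24.

24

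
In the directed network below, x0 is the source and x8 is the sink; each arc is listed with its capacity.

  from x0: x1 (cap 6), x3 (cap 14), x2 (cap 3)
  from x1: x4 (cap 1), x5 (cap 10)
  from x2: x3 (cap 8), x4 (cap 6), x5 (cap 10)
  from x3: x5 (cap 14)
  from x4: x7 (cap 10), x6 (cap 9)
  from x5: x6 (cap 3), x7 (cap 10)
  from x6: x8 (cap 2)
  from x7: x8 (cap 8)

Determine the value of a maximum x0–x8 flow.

10

Augment x0→x1→x4→x6→x8: bottleneck 1, flow now 1.
Augment x0→x1→x5→x6→x8: bottleneck 1, flow now 2.
Augment x0→x1→x5→x7→x8: bottleneck 4, flow now 6.
Augment x0→x2→x4→x7→x8: bottleneck 3, flow now 9.
Augment x0→x3→x5→x7→x8: bottleneck 1, flow now 10.
No augmenting path remains; maximum flow = 10.
In the residual graph, reachable from x0: {x0, x1, x2, x3, x4, x5, x6, x7}.
Min-cut edges: x6→x8 (2), x7→x8 (8); capacity 2 + 8 = 10.
This cut is saturated, so no flow can exceed 10.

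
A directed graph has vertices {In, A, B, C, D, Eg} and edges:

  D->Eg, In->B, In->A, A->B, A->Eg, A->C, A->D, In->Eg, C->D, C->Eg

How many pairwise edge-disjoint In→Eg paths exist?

2

Assign every edge capacity 1; by Menger, the answer equals the max flow.
Path In→Eg (+1); total 1.
Path In→A→Eg (+1); total 2.
No residual In→Eg path; max flow = 2.
Certifying cut of size 2: {In→A, In→Eg}.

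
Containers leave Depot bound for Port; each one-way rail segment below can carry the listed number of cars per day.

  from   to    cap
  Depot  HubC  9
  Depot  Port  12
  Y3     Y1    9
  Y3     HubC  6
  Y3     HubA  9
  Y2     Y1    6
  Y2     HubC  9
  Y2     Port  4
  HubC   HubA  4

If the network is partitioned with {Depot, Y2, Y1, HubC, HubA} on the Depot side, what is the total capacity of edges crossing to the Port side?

16

Edges leaving {Depot, Y2, Y1, HubC, HubA}: Depot→Port (12), Y2→Port (4).
Cut capacity = 12 + 4 = 16.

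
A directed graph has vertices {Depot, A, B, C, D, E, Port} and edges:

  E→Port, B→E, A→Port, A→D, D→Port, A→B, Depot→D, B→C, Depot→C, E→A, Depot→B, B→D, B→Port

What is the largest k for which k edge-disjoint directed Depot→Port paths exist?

Assign every edge capacity 1; by Menger, the answer equals the max flow.
Path Depot→B→Port (+1); total 1.
Path Depot→D→Port (+1); total 2.
No residual Depot→Port path; max flow = 2.
Certifying cut of size 2: {Depot→B, Depot→D}.

2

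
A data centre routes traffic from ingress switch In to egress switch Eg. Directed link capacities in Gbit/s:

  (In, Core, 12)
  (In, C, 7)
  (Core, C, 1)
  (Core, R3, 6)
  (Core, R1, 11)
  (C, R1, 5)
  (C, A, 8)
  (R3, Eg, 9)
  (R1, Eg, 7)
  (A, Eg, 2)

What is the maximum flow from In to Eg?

15

Augment In→Core→R3→Eg: bottleneck 6, flow now 6.
Augment In→Core→R1→Eg: bottleneck 6, flow now 12.
Augment In→C→R1→Eg: bottleneck 1, flow now 13.
Augment In→C→A→Eg: bottleneck 2, flow now 15.
No augmenting path remains; maximum flow = 15.
In the residual graph, reachable from In: {In, Core, C, R1, A}.
Min-cut edges: Core→R3 (6), R1→Eg (7), A→Eg (2); capacity 6 + 7 + 2 = 15.
This cut is saturated, so no flow can exceed 15.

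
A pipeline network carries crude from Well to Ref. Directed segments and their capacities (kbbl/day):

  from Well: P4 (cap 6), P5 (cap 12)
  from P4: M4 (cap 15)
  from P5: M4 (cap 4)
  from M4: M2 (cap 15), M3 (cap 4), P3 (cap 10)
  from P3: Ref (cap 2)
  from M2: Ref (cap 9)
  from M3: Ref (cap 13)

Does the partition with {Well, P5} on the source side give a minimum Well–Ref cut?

Given cut capacity: 6 + 4 = 10.
Augment Well→P4→M4→P3→Ref: bottleneck 2, flow now 2.
Augment Well→P4→M4→M2→Ref: bottleneck 4, flow now 6.
Augment Well→P5→M4→M2→Ref: bottleneck 4, flow now 10.
No augmenting path remains; maximum flow = 10.
Cut capacity 10 equals the max flow, so it is a minimum cut.

Yes — it is a minimum cut (capacity 10).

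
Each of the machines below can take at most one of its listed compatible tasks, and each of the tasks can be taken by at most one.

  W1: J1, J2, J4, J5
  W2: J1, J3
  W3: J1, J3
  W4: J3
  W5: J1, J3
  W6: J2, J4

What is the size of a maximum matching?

Unit-capacity flow: source→left, listed edges, right→sink; max matching = max flow.
Augmenting path W1→J1 (+1); matched 1.
Augmenting path W2→J3 (+1); matched 2.
Augmenting path W6→J2 (+1); matched 3.
Augmenting path W3→J1→W1→J4 (+1); matched 4.
No augmenting path remains; maximum matching = 4.
König certificate: {W1, W6, J1, J3} is a vertex cover of size 4 (every listed pair touches it), so no matching can be larger.

4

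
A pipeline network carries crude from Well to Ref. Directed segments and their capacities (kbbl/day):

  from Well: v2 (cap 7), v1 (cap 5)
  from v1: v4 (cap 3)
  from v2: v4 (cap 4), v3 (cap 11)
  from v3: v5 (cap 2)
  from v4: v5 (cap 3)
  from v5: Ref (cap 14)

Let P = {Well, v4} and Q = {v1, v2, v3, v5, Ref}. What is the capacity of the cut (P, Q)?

Edges leaving {Well, v4}: Well→v1 (5), Well→v2 (7), v4→v5 (3).
Cut capacity = 5 + 7 + 3 = 15.

15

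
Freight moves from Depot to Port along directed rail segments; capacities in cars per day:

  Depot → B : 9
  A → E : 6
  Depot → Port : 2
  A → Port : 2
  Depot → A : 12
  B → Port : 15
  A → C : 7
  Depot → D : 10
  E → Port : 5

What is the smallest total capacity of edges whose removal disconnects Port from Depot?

18

Augment Depot→Port: bottleneck 2, flow now 2.
Augment Depot→A→Port: bottleneck 2, flow now 4.
Augment Depot→B→Port: bottleneck 9, flow now 13.
Augment Depot→A→E→Port: bottleneck 5, flow now 18.
No augmenting path remains; maximum flow = 18.
By max-flow min-cut, the minimum cut capacity equals the max flow.
In the residual graph, reachable from Depot: {Depot, A, C, D, E}.
Min-cut edges: Depot→B (9), Depot→Port (2), A→Port (2), E→Port (5); capacity 9 + 2 + 2 + 5 = 18.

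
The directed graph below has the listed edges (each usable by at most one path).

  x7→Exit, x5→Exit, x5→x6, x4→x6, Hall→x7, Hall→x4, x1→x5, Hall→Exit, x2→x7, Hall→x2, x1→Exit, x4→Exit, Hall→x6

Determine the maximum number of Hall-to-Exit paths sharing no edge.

3

Assign every edge capacity 1; by Menger, the answer equals the max flow.
Path Hall→Exit (+1); total 1.
Path Hall→x4→Exit (+1); total 2.
Path Hall→x7→Exit (+1); total 3.
No residual Hall→Exit path; max flow = 3.
Certifying cut of size 3: {Hall→Exit, Hall→x4, x7→Exit}.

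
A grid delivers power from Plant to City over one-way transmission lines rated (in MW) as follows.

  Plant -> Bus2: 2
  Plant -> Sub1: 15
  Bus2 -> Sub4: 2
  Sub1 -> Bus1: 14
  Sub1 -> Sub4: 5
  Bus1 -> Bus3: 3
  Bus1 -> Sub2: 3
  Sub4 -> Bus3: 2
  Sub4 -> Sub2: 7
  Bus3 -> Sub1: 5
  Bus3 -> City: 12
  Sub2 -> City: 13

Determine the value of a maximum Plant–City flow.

13

Augment Plant→Bus2→Sub4→Bus3→City: bottleneck 2, flow now 2.
Augment Plant→Sub1→Bus1→Bus3→City: bottleneck 3, flow now 5.
Augment Plant→Sub1→Bus1→Sub2→City: bottleneck 3, flow now 8.
Augment Plant→Sub1→Sub4→Sub2→City: bottleneck 5, flow now 13.
No augmenting path remains; maximum flow = 13.
In the residual graph, reachable from Plant: {Plant, Sub1, Bus1}.
Min-cut edges: Plant→Bus2 (2), Sub1→Sub4 (5), Bus1→Bus3 (3), Bus1→Sub2 (3); capacity 2 + 5 + 3 + 3 = 13.
This cut is saturated, so no flow can exceed 13.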